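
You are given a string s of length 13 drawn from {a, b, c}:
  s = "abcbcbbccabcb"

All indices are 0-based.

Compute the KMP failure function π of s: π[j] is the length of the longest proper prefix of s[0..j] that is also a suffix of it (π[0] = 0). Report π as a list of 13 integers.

π[0] = 0
j=1 s[j]='b': π[1]=0 (border '')
j=2 s[j]='c': π[2]=0 (border '')
j=3 s[j]='b': π[3]=0 (border '')
j=4 s[j]='c': π[4]=0 (border '')
j=5 s[j]='b': π[5]=0 (border '')
j=6 s[j]='b': π[6]=0 (border '')
j=7 s[j]='c': π[7]=0 (border '')
j=8 s[j]='c': π[8]=0 (border '')
j=9 s[j]='a': π[9]=1 (border 'a')
j=10 s[j]='b': π[10]=2 (border 'ab')
j=11 s[j]='c': π[11]=3 (border 'abc')
j=12 s[j]='b': π[12]=4 (border 'abcb')

[0, 0, 0, 0, 0, 0, 0, 0, 0, 1, 2, 3, 4]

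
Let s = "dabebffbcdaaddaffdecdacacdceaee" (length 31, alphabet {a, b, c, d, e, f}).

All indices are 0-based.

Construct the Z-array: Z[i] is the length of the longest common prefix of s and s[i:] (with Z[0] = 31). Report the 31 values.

Z[0]=31
i=1: i≥r, start 0; Z[1]=0
i=2: i≥r, start 0; Z[2]=0
i=3: i≥r, start 0; Z[3]=0
i=4: i≥r, start 0; Z[4]=0
i=5: i≥r, start 0; Z[5]=0
i=6: i≥r, start 0; Z[6]=0
i=7: i≥r, start 0; Z[7]=0
i=8: i≥r, start 0; Z[8]=0
i=9: i≥r, start 0; Z[9]=2 grow→box=[9,11)
i=10: min(r-i=1, Z[1]=0)=0; Z[10]=0
i=11: i≥r, start 0; Z[11]=0
i=12: i≥r, start 0; Z[12]=1 grow→box=[12,13)
i=13: i≥r, start 0; Z[13]=2 grow→box=[13,15)
i=14: min(r-i=1, Z[1]=0)=0; Z[14]=0
i=15: i≥r, start 0; Z[15]=0
i=16: i≥r, start 0; Z[16]=0
i=17: i≥r, start 0; Z[17]=1 grow→box=[17,18)
i=18: i≥r, start 0; Z[18]=0
i=19: i≥r, start 0; Z[19]=0
i=20: i≥r, start 0; Z[20]=2 grow→box=[20,22)
i=21: min(r-i=1, Z[1]=0)=0; Z[21]=0
i=22: i≥r, start 0; Z[22]=0
i=23: i≥r, start 0; Z[23]=0
i=24: i≥r, start 0; Z[24]=0
i=25: i≥r, start 0; Z[25]=1 grow→box=[25,26)
i=26: i≥r, start 0; Z[26]=0
i=27: i≥r, start 0; Z[27]=0
i=28: i≥r, start 0; Z[28]=0
i=29: i≥r, start 0; Z[29]=0
i=30: i≥r, start 0; Z[30]=0

[31, 0, 0, 0, 0, 0, 0, 0, 0, 2, 0, 0, 1, 2, 0, 0, 0, 1, 0, 0, 2, 0, 0, 0, 0, 1, 0, 0, 0, 0, 0]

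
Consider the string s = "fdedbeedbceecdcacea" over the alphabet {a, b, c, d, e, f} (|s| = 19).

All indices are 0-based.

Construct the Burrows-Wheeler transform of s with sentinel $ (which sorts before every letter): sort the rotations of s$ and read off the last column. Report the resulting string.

rank  rotation              last
    0  $fdedbeedbceecdcacea  a
    1  a$fdedbeedbceecdcace  e
    2  acea$fdedbeedbceecdc  c
    3  bceecdcacea$fdedbeed  d
    4  beedbceecdcacea$fded  d
    5  cacea$fdedbeedbceecd  d
    6  cdcacea$fdedbeedbcee  e
    7  cea$fdedbeedbceecdca  a
    8  ceecdcacea$fdedbeedb  b
    9  dbceecdcacea$fdedbee  e
   10  dbeedbceecdcacea$fde  e
   11  dcacea$fdedbeedbceec  c
   12  dedbeedbceecdcacea$f  f
   13  ea$fdedbeedbceecdcac  c
   14  ecdcacea$fdedbeedbce  e
   15  edbceecdcacea$fdedbe  e
   16  edbeedbceecdcacea$fd  d
   17  eecdcacea$fdedbeedbc  c
   18  eedbceecdcacea$fdedb  b
   19  fdedbeedbceecdcacea$  $

aecdddeabeecfceedcb$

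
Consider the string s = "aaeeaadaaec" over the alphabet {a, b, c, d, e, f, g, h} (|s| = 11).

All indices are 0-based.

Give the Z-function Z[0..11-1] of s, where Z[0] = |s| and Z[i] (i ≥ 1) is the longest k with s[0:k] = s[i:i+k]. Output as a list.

Z[0]=11
i=1: i≥r, start 0; Z[1]=1 grow→box=[1,2)
i=2: i≥r, start 0; Z[2]=0
i=3: i≥r, start 0; Z[3]=0
i=4: i≥r, start 0; Z[4]=2 grow→box=[4,6)
i=5: min(r-i=1, Z[1]=1)=1; Z[5]=1
i=6: i≥r, start 0; Z[6]=0
i=7: i≥r, start 0; Z[7]=3 grow→box=[7,10)
i=8: min(r-i=2, Z[1]=1)=1; Z[8]=1
i=9: min(r-i=1, Z[2]=0)=0; Z[9]=0
i=10: i≥r, start 0; Z[10]=0

[11, 1, 0, 0, 2, 1, 0, 3, 1, 0, 0]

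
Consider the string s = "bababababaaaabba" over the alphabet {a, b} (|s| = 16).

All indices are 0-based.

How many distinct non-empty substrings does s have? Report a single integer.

rank | idx | suffix
   0 |  15 | a
   1 |   9 | aaaabba
   2 |  10 | aaabba
   3 |  11 | aabba
   4 |   7 | abaaaabba
   5 |   5 | ababaaaabba
   6 |   3 | abababaaaabba
   7 |   1 | ababababaaaabba
   8 |  12 | abba
   9 |  14 | ba
  10 |   8 | baaaabba
  11 |   6 | babaaaabba
  12 |   4 | bababaaaabba
  13 |   2 | babababaaaabba
  14 |   0 | bababababaaaabba
  15 |  13 | bba

SA = [15, 9, 10, 11, 7, 5, 3, 1, 12, 14, 8, 6, 4, 2, 0, 13]
rank  pair      lcp
   1  s[15:],s[9:]  1  'a'
   2  s[9:],s[10:]  3  'aaa'
   3  s[10:],s[11:]  2  'aa'
   4  s[11:],s[7:]  1  'a'
   5  s[7:],s[5:]  3  'aba'
   6  s[5:],s[3:]  5  'ababa'
   7  s[3:],s[1:]  7  'abababa'
   8  s[1:],s[12:]  2  'ab'
   9  s[12:],s[14:]  0  ''
  10  s[14:],s[8:]  2  'ba'
  11  s[8:],s[6:]  2  'ba'
  12  s[6:],s[4:]  4  'baba'
  13  s[4:],s[2:]  6  'bababa'
  14  s[2:],s[0:]  8  'babababa'
  15  s[0:],s[13:]  1  'b'

n(n+1)/2 = 16·17/2 = 136
Σ LCP = 0 + 1 + 3 + 2 + 1 + 3 + 5 + 7 + 2 + 0 + 2 + 2 + 4 + 6 + 8 + 1 = 47
distinct = 136 − 47 = 89

89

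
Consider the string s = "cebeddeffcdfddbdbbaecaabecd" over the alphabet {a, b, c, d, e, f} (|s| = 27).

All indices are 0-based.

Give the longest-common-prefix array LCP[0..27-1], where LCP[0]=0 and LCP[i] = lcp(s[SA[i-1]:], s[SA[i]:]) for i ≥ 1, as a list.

[0, 1, 1, 0, 1, 1, 1, 2, 0, 1, 2, 1, 0, 1, 2, 1, 2, 1, 1, 0, 1, 2, 1, 1, 0, 1, 1]

rank→(start, suffix):
  0 → (21, 'aabecd')
  1 → (22, 'abecd')
  2 → (18, 'aecaabecd')
  3 → (17, 'baecaabecd')
  4 → (16, 'bbaecaabecd')
  5 → (14, 'bdbbaecaabecd')
  6 → (23, 'becd')
  7 → (2, 'beddeffcdfddbdbbaecaabecd')
  8 → (20, 'caabecd')
  9 → (25, 'cd')
  10 → (9, 'cdfddbdbbaecaabecd')
  11 → (0, 'cebeddeffcdfddbdbbaecaabecd')
  12 → (26, 'd')
  13 → (15, 'dbbaecaabecd')
  14 → (13, 'dbdbbaecaabecd')
  15 → (12, 'ddbdbbaecaabecd')
  16 → (4, 'ddeffcdfddbdbbaecaabecd')
  17 → (5, 'deffcdfddbdbbaecaabecd')
  18 → (10, 'dfddbdbbaecaabecd')
  19 → (1, 'ebeddeffcdfddbdbbaecaabecd')
  20 → (19, 'ecaabecd')
  21 → (24, 'ecd')
  22 → (3, 'eddeffcdfddbdbbaecaabecd')
  23 → (6, 'effcdfddbdbbaecaabecd')
  24 → (8, 'fcdfddbdbbaecaabecd')
  25 → (11, 'fddbdbbaecaabecd')
  26 → (7, 'ffcdfddbdbbaecaabecd')

SA = [21, 22, 18, 17, 16, 14, 23, 2, 20, 25, 9, 0, 26, 15, 13, 12, 4, 5, 10, 1, 19, 24, 3, 6, 8, 11, 7]
rank  pair      lcp
   1  s[21:],s[22:]  1  'a'
   2  s[22:],s[18:]  1  'a'
   3  s[18:],s[17:]  0  ''
   4  s[17:],s[16:]  1  'b'
   5  s[16:],s[14:]  1  'b'
   6  s[14:],s[23:]  1  'b'
   7  s[23:],s[2:]  2  'be'
   8  s[2:],s[20:]  0  ''
   9  s[20:],s[25:]  1  'c'
  10  s[25:],s[9:]  2  'cd'
  11  s[9:],s[0:]  1  'c'
  12  s[0:],s[26:]  0  ''
  13  s[26:],s[15:]  1  'd'
  14  s[15:],s[13:]  2  'db'
  15  s[13:],s[12:]  1  'd'
  16  s[12:],s[4:]  2  'dd'
  17  s[4:],s[5:]  1  'd'
  18  s[5:],s[10:]  1  'd'
  19  s[10:],s[1:]  0  ''
  20  s[1:],s[19:]  1  'e'
  21  s[19:],s[24:]  2  'ec'
  22  s[24:],s[3:]  1  'e'
  23  s[3:],s[6:]  1  'e'
  24  s[6:],s[8:]  0  ''
  25  s[8:],s[11:]  1  'f'
  26  s[11:],s[7:]  1  'f'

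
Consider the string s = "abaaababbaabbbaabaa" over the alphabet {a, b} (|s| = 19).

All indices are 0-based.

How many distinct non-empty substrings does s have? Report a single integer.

145

sorted suffixes:
  #0 SA[0]=18  'a'
  #1 SA[1]=17  'aa'
  #2 SA[2]=2  'aaababbaabbbaabaa'
  #3 SA[3]=14  'aabaa'
  #4 SA[4]=3  'aababbaabbbaabaa'
  #5 SA[5]=9  'aabbbaabaa'
  #6 SA[6]=15  'abaa'
  #7 SA[7]=0  'abaaababbaabbbaabaa'
  #8 SA[8]=4  'ababbaabbbaabaa'
  #9 SA[9]=6  'abbaabbbaabaa'
  #10 SA[10]=10  'abbbaabaa'
  #11 SA[11]=16  'baa'
  #12 SA[12]=1  'baaababbaabbbaabaa'
  #13 SA[13]=13  'baabaa'
  #14 SA[14]=8  'baabbbaabaa'
  #15 SA[15]=5  'babbaabbbaabaa'
  #16 SA[16]=12  'bbaabaa'
  #17 SA[17]=7  'bbaabbbaabaa'
  #18 SA[18]=11  'bbbaabaa'

SA = [18, 17, 2, 14, 3, 9, 15, 0, 4, 6, 10, 16, 1, 13, 8, 5, 12, 7, 11]
i: (SA[i-1],SA[i]) lcp shared
  1: (18,17) 1 'a'
  2: (17,2) 2 'aa'
  3: (2,14) 2 'aa'
  4: (14,3) 4 'aaba'
  5: (3,9) 3 'aab'
  6: (9,15) 1 'a'
  7: (15,0) 4 'abaa'
  8: (0,4) 3 'aba'
  9: (4,6) 2 'ab'
  10: (6,10) 3 'abb'
  11: (10,16) 0 ''
  12: (16,1) 3 'baa'
  13: (1,13) 3 'baa'
  14: (13,8) 4 'baab'
  15: (8,5) 2 'ba'
  16: (5,12) 1 'b'
  17: (12,7) 5 'bbaab'
  18: (7,11) 2 'bb'

n(n+1)/2 = 19·20/2 = 190
Σ LCP = 0 + 1 + 2 + 2 + 4 + 3 + 1 + 4 + 3 + 2 + 3 + 0 + 3 + 3 + 4 + 2 + 1 + 5 + 2 = 45
distinct = 190 − 45 = 145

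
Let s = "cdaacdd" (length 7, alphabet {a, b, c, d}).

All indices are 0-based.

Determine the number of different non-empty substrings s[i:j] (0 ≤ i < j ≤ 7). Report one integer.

rank | idx | suffix
   0 |   2 | aacdd
   1 |   3 | acdd
   2 |   0 | cdaacdd
   3 |   4 | cdd
   4 |   6 | d
   5 |   1 | daacdd
   6 |   5 | dd

SA = [2, 3, 0, 4, 6, 1, 5]
rank  pair      lcp
   1  s[2:],s[3:]  1  'a'
   2  s[3:],s[0:]  0  ''
   3  s[0:],s[4:]  2  'cd'
   4  s[4:],s[6:]  0  ''
   5  s[6:],s[1:]  1  'd'
   6  s[1:],s[5:]  1  'd'

n(n+1)/2 = 7·8/2 = 28
Σ LCP = 0 + 1 + 0 + 2 + 0 + 1 + 1 = 5
distinct = 28 − 5 = 23

23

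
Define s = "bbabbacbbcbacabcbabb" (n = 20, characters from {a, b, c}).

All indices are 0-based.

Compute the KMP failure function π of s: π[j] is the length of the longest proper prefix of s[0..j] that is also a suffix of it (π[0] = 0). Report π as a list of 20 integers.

[0, 1, 0, 1, 2, 3, 0, 1, 2, 0, 1, 0, 0, 0, 1, 0, 1, 0, 1, 2]

π[0] = 0
j=1 s[j]='b': π[1]=1 (border 'b')
j=2 s[j]='a': k: 1→0; π[2]=0 (border '')
j=3 s[j]='b': π[3]=1 (border 'b')
j=4 s[j]='b': π[4]=2 (border 'bb')
j=5 s[j]='a': π[5]=3 (border 'bba')
j=6 s[j]='c': k: 3→0; π[6]=0 (border '')
j=7 s[j]='b': π[7]=1 (border 'b')
j=8 s[j]='b': π[8]=2 (border 'bb')
j=9 s[j]='c': k: 2→1→0; π[9]=0 (border '')
j=10 s[j]='b': π[10]=1 (border 'b')
j=11 s[j]='a': k: 1→0; π[11]=0 (border '')
j=12 s[j]='c': π[12]=0 (border '')
j=13 s[j]='a': π[13]=0 (border '')
j=14 s[j]='b': π[14]=1 (border 'b')
j=15 s[j]='c': k: 1→0; π[15]=0 (border '')
j=16 s[j]='b': π[16]=1 (border 'b')
j=17 s[j]='a': k: 1→0; π[17]=0 (border '')
j=18 s[j]='b': π[18]=1 (border 'b')
j=19 s[j]='b': π[19]=2 (border 'bb')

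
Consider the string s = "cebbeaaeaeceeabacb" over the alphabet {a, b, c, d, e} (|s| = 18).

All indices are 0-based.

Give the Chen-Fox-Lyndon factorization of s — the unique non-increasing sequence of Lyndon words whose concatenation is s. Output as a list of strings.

emit factor 1: 'ce' (i=0, period=2)
emit factor 2: 'bbe' (i=2, period=3)
emit factor 3: 'aaeaeceeabacb' (i=5, period=13)

["ce", "bbe", "aaeaeceeabacb"]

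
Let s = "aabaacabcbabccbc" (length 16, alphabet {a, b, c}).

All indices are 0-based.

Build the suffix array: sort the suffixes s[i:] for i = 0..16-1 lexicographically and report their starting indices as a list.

[0, 3, 1, 6, 10, 4, 2, 9, 14, 7, 11, 15, 5, 8, 13, 12]

rank | idx | suffix
   0 |   0 | aabaacabcbabccbc
   1 |   3 | aacabcbabccbc
   2 |   1 | abaacabcbabccbc
   3 |   6 | abcbabccbc
   4 |  10 | abccbc
   5 |   4 | acabcbabccbc
   6 |   2 | baacabcbabccbc
   7 |   9 | babccbc
   8 |  14 | bc
   9 |   7 | bcbabccbc
  10 |  11 | bccbc
  11 |  15 | c
  12 |   5 | cabcbabccbc
  13 |   8 | cbabccbc
  14 |  13 | cbc
  15 |  12 | ccbc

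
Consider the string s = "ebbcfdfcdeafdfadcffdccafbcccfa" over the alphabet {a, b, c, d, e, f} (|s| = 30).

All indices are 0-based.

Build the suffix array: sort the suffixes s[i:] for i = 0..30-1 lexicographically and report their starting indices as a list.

[29, 14, 22, 10, 1, 24, 2, 21, 20, 25, 26, 7, 27, 3, 16, 19, 15, 8, 12, 5, 9, 0, 28, 13, 23, 6, 18, 11, 4, 17]

rank | idx | suffix
   0 |  29 | a
   1 |  14 | adcffdccafbcccfa
   2 |  22 | afbcccfa
   3 |  10 | afdfadcffdccafbcccfa
   4 |   1 | bbcfdfcdeafdfadcffdccafbcccfa
   5 |  24 | bcccfa
   6 |   2 | bcfdfcdeafdfadcffdccafbcccfa
   7 |  21 | cafbcccfa
   8 |  20 | ccafbcccfa
   9 |  25 | cccfa
  10 |  26 | ccfa
  11 |   7 | cdeafdfadcffdccafbcccfa
  12 |  27 | cfa
  13 |   3 | cfdfcdeafdfadcffdccafbcccfa
  14 |  16 | cffdccafbcccfa
  15 |  19 | dccafbcccfa
  16 |  15 | dcffdccafbcccfa
  17 |   8 | deafdfadcffdccafbcccfa
  18 |  12 | dfadcffdccafbcccfa
  19 |   5 | dfcdeafdfadcffdccafbcccfa
  20 |   9 | eafdfadcffdccafbcccfa
  21 |   0 | ebbcfdfcdeafdfadcffdccafbcccfa
  22 |  28 | fa
  23 |  13 | fadcffdccafbcccfa
  24 |  23 | fbcccfa
  25 |   6 | fcdeafdfadcffdccafbcccfa
  26 |  18 | fdccafbcccfa
  27 |  11 | fdfadcffdccafbcccfa
  28 |   4 | fdfcdeafdfadcffdccafbcccfa
  29 |  17 | ffdccafbcccfa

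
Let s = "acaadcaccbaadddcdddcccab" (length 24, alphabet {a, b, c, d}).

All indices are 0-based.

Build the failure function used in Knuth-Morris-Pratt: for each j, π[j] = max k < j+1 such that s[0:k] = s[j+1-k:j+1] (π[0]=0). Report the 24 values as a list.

π[0] = 0
j=1 s[j]='c': π[1]=0 (border '')
j=2 s[j]='a': π[2]=1 (border 'a')
j=3 s[j]='a': k: 1→0; π[3]=1 (border 'a')
j=4 s[j]='d': k: 1→0; π[4]=0 (border '')
j=5 s[j]='c': π[5]=0 (border '')
j=6 s[j]='a': π[6]=1 (border 'a')
j=7 s[j]='c': π[7]=2 (border 'ac')
j=8 s[j]='c': k: 2→0; π[8]=0 (border '')
j=9 s[j]='b': π[9]=0 (border '')
j=10 s[j]='a': π[10]=1 (border 'a')
j=11 s[j]='a': k: 1→0; π[11]=1 (border 'a')
j=12 s[j]='d': k: 1→0; π[12]=0 (border '')
j=13 s[j]='d': π[13]=0 (border '')
j=14 s[j]='d': π[14]=0 (border '')
j=15 s[j]='c': π[15]=0 (border '')
j=16 s[j]='d': π[16]=0 (border '')
j=17 s[j]='d': π[17]=0 (border '')
j=18 s[j]='d': π[18]=0 (border '')
j=19 s[j]='c': π[19]=0 (border '')
j=20 s[j]='c': π[20]=0 (border '')
j=21 s[j]='c': π[21]=0 (border '')
j=22 s[j]='a': π[22]=1 (border 'a')
j=23 s[j]='b': k: 1→0; π[23]=0 (border '')

[0, 0, 1, 1, 0, 0, 1, 2, 0, 0, 1, 1, 0, 0, 0, 0, 0, 0, 0, 0, 0, 0, 1, 0]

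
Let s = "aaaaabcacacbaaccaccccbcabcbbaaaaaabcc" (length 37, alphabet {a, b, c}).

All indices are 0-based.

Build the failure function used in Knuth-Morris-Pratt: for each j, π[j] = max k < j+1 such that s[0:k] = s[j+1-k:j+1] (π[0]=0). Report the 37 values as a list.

[0, 1, 2, 3, 4, 0, 0, 1, 0, 1, 0, 0, 1, 2, 0, 0, 1, 0, 0, 0, 0, 0, 0, 1, 0, 0, 0, 0, 1, 2, 3, 4, 5, 5, 6, 7, 0]

π[0] = 0
j=1 s[j]='a': π[1]=1 (border 'a')
j=2 s[j]='a': π[2]=2 (border 'aa')
j=3 s[j]='a': π[3]=3 (border 'aaa')
j=4 s[j]='a': π[4]=4 (border 'aaaa')
j=5 s[j]='b': k: 4→3→2→1→0; π[5]=0 (border '')
j=6 s[j]='c': π[6]=0 (border '')
j=7 s[j]='a': π[7]=1 (border 'a')
j=8 s[j]='c': k: 1→0; π[8]=0 (border '')
j=9 s[j]='a': π[9]=1 (border 'a')
j=10 s[j]='c': k: 1→0; π[10]=0 (border '')
j=11 s[j]='b': π[11]=0 (border '')
j=12 s[j]='a': π[12]=1 (border 'a')
j=13 s[j]='a': π[13]=2 (border 'aa')
j=14 s[j]='c': k: 2→1→0; π[14]=0 (border '')
j=15 s[j]='c': π[15]=0 (border '')
j=16 s[j]='a': π[16]=1 (border 'a')
j=17 s[j]='c': k: 1→0; π[17]=0 (border '')
j=18 s[j]='c': π[18]=0 (border '')
j=19 s[j]='c': π[19]=0 (border '')
j=20 s[j]='c': π[20]=0 (border '')
j=21 s[j]='b': π[21]=0 (border '')
j=22 s[j]='c': π[22]=0 (border '')
j=23 s[j]='a': π[23]=1 (border 'a')
j=24 s[j]='b': k: 1→0; π[24]=0 (border '')
j=25 s[j]='c': π[25]=0 (border '')
j=26 s[j]='b': π[26]=0 (border '')
j=27 s[j]='b': π[27]=0 (border '')
j=28 s[j]='a': π[28]=1 (border 'a')
j=29 s[j]='a': π[29]=2 (border 'aa')
j=30 s[j]='a': π[30]=3 (border 'aaa')
j=31 s[j]='a': π[31]=4 (border 'aaaa')
j=32 s[j]='a': π[32]=5 (border 'aaaaa')
j=33 s[j]='a': k: 5→4; π[33]=5 (border 'aaaaa')
j=34 s[j]='b': π[34]=6 (border 'aaaaab')
j=35 s[j]='c': π[35]=7 (border 'aaaaabc')
j=36 s[j]='c': k: 7→0; π[36]=0 (border '')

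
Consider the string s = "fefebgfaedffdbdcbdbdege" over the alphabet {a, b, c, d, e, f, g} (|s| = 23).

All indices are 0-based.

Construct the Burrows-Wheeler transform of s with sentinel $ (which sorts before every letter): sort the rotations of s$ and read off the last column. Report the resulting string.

rank  rotation                  last
    0  $fefebgfaedffdbdcbdbdege  e
    1  aedffdbdcbdbdege$fefebgf  f
    2  bdbdege$fefebgfaedffdbdc  c
    3  bdcbdbdege$fefebgfaedffd  d
    4  bdege$fefebgfaedffdbdcbd  d
    5  bgfaedffdbdcbdbdege$fefe  e
    6  cbdbdege$fefebgfaedffdbd  d
    7  dbdcbdbdege$fefebgfaedff  f
    8  dbdege$fefebgfaedffdbdcb  b
    9  dcbdbdege$fefebgfaedffdb  b
   10  dege$fefebgfaedffdbdcbdb  b
   11  dffdbdcbdbdege$fefebgfae  e
   12  e$fefebgfaedffdbdcbdbdeg  g
   13  ebgfaedffdbdcbdbdege$fef  f
   14  edffdbdcbdbdege$fefebgfa  a
   15  efebgfaedffdbdcbdbdege$f  f
   16  ege$fefebgfaedffdbdcbdbd  d
   17  faedffdbdcbdbdege$fefebg  g
   18  fdbdcbdbdege$fefebgfaedf  f
   19  febgfaedffdbdcbdbdege$fe  e
   20  fefebgfaedffdbdcbdbdege$  $
   21  ffdbdcbdbdege$fefebgfaed  d
   22  ge$fefebgfaedffdbdcbdbde  e
   23  gfaedffdbdcbdbdege$fefeb  b

efcddedfbbbegfafdgfe$deb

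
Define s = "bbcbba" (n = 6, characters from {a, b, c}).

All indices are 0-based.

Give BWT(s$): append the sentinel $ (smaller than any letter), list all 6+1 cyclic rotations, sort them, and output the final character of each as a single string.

abbc$bb

rank  rotation last
    0  $bbcbba  a
    1  a$bbcbb  b
    2  ba$bbcb  b
    3  bba$bbc  c
    4  bbcbba$  $
    5  bcbba$b  b
    6  cbba$bb  b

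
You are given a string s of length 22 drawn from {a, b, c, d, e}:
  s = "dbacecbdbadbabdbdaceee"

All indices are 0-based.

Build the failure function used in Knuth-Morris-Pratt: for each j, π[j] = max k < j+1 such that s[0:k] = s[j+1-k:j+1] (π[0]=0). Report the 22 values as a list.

[0, 0, 0, 0, 0, 0, 0, 1, 2, 3, 1, 2, 3, 0, 1, 2, 1, 0, 0, 0, 0, 0]

π[0] = 0
j=1 s[j]='b': π[1]=0 (border '')
j=2 s[j]='a': π[2]=0 (border '')
j=3 s[j]='c': π[3]=0 (border '')
j=4 s[j]='e': π[4]=0 (border '')
j=5 s[j]='c': π[5]=0 (border '')
j=6 s[j]='b': π[6]=0 (border '')
j=7 s[j]='d': π[7]=1 (border 'd')
j=8 s[j]='b': π[8]=2 (border 'db')
j=9 s[j]='a': π[9]=3 (border 'dba')
j=10 s[j]='d': k: 3→0; π[10]=1 (border 'd')
j=11 s[j]='b': π[11]=2 (border 'db')
j=12 s[j]='a': π[12]=3 (border 'dba')
j=13 s[j]='b': k: 3→0; π[13]=0 (border '')
j=14 s[j]='d': π[14]=1 (border 'd')
j=15 s[j]='b': π[15]=2 (border 'db')
j=16 s[j]='d': k: 2→0; π[16]=1 (border 'd')
j=17 s[j]='a': k: 1→0; π[17]=0 (border '')
j=18 s[j]='c': π[18]=0 (border '')
j=19 s[j]='e': π[19]=0 (border '')
j=20 s[j]='e': π[20]=0 (border '')
j=21 s[j]='e': π[21]=0 (border '')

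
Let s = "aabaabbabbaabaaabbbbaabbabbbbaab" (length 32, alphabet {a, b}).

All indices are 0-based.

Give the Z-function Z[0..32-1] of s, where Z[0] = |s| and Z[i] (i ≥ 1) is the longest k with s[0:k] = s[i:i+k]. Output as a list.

Z[0]=32
i=1: i≥r, start 0; Z[1]=1 extend→box=[1,2)
i=2: i≥r, start 0; Z[2]=0
i=3: i≥r, start 0; Z[3]=3 extend→box=[3,6)
i=4: min(r-i=2, Z[1]=1)=1; Z[4]=1
i=5: min(r-i=1, Z[2]=0)=0; Z[5]=0
i=6: i≥r, start 0; Z[6]=0
i=7: i≥r, start 0; Z[7]=1 extend→box=[7,8)
i=8: i≥r, start 0; Z[8]=0
i=9: i≥r, start 0; Z[9]=0
i=10: i≥r, start 0; Z[10]=5 extend→box=[10,15)
i=11: min(r-i=4, Z[1]=1)=1; Z[11]=1
i=12: min(r-i=3, Z[2]=0)=0; Z[12]=0
i=13: min(r-i=2, Z[3]=3)=2; Z[13]=2
i=14: min(r-i=1, Z[4]=1)=1; Z[14]=3 extend→box=[14,17)
i=15: min(r-i=2, Z[1]=1)=1; Z[15]=1
i=16: min(r-i=1, Z[2]=0)=0; Z[16]=0
i=17: i≥r, start 0; Z[17]=0
i=18: i≥r, start 0; Z[18]=0
i=19: i≥r, start 0; Z[19]=0
i=20: i≥r, start 0; Z[20]=3 extend→box=[20,23)
i=21: min(r-i=2, Z[1]=1)=1; Z[21]=1
i=22: min(r-i=1, Z[2]=0)=0; Z[22]=0
i=23: i≥r, start 0; Z[23]=0
i=24: i≥r, start 0; Z[24]=1 extend→box=[24,25)
i=25: i≥r, start 0; Z[25]=0
i=26: i≥r, start 0; Z[26]=0
i=27: i≥r, start 0; Z[27]=0
i=28: i≥r, start 0; Z[28]=0
i=29: i≥r, start 0; Z[29]=3 extend→box=[29,32)
i=30: min(r-i=2, Z[1]=1)=1; Z[30]=1
i=31: min(r-i=1, Z[2]=0)=0; Z[31]=0

[32, 1, 0, 3, 1, 0, 0, 1, 0, 0, 5, 1, 0, 2, 3, 1, 0, 0, 0, 0, 3, 1, 0, 0, 1, 0, 0, 0, 0, 3, 1, 0]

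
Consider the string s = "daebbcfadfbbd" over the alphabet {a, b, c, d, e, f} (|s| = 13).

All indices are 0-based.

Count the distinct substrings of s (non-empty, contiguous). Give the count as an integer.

83

rank | idx | suffix
   0 |   7 | adfbbd
   1 |   1 | aebbcfadfbbd
   2 |   3 | bbcfadfbbd
   3 |  10 | bbd
   4 |   4 | bcfadfbbd
   5 |  11 | bd
   6 |   5 | cfadfbbd
   7 |  12 | d
   8 |   0 | daebbcfadfbbd
   9 |   8 | dfbbd
  10 |   2 | ebbcfadfbbd
  11 |   6 | fadfbbd
  12 |   9 | fbbd

SA = [7, 1, 3, 10, 4, 11, 5, 12, 0, 8, 2, 6, 9]
rank  pair      lcp
   1  s[7:],s[1:]  1  'a'
   2  s[1:],s[3:]  0  ''
   3  s[3:],s[10:]  2  'bb'
   4  s[10:],s[4:]  1  'b'
   5  s[4:],s[11:]  1  'b'
   6  s[11:],s[5:]  0  ''
   7  s[5:],s[12:]  0  ''
   8  s[12:],s[0:]  1  'd'
   9  s[0:],s[8:]  1  'd'
  10  s[8:],s[2:]  0  ''
  11  s[2:],s[6:]  0  ''
  12  s[6:],s[9:]  1  'f'

n(n+1)/2 = 13·14/2 = 91
Σ LCP = 0 + 1 + 0 + 2 + 1 + 1 + 0 + 0 + 1 + 1 + 0 + 0 + 1 = 8
distinct = 91 − 8 = 83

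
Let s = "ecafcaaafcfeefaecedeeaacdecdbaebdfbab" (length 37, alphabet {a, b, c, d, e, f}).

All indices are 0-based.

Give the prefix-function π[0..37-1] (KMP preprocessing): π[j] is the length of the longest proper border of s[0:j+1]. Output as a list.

[0, 0, 0, 0, 0, 0, 0, 0, 0, 0, 0, 1, 1, 0, 0, 1, 2, 1, 0, 1, 1, 0, 0, 0, 0, 1, 2, 0, 0, 0, 1, 0, 0, 0, 0, 0, 0]

π[0] = 0
j=1 s[j]='c': π[1]=0 (border '')
j=2 s[j]='a': π[2]=0 (border '')
j=3 s[j]='f': π[3]=0 (border '')
j=4 s[j]='c': π[4]=0 (border '')
j=5 s[j]='a': π[5]=0 (border '')
j=6 s[j]='a': π[6]=0 (border '')
j=7 s[j]='a': π[7]=0 (border '')
j=8 s[j]='f': π[8]=0 (border '')
j=9 s[j]='c': π[9]=0 (border '')
j=10 s[j]='f': π[10]=0 (border '')
j=11 s[j]='e': π[11]=1 (border 'e')
j=12 s[j]='e': k: 1→0; π[12]=1 (border 'e')
j=13 s[j]='f': k: 1→0; π[13]=0 (border '')
j=14 s[j]='a': π[14]=0 (border '')
j=15 s[j]='e': π[15]=1 (border 'e')
j=16 s[j]='c': π[16]=2 (border 'ec')
j=17 s[j]='e': k: 2→0; π[17]=1 (border 'e')
j=18 s[j]='d': k: 1→0; π[18]=0 (border '')
j=19 s[j]='e': π[19]=1 (border 'e')
j=20 s[j]='e': k: 1→0; π[20]=1 (border 'e')
j=21 s[j]='a': k: 1→0; π[21]=0 (border '')
j=22 s[j]='a': π[22]=0 (border '')
j=23 s[j]='c': π[23]=0 (border '')
j=24 s[j]='d': π[24]=0 (border '')
j=25 s[j]='e': π[25]=1 (border 'e')
j=26 s[j]='c': π[26]=2 (border 'ec')
j=27 s[j]='d': k: 2→0; π[27]=0 (border '')
j=28 s[j]='b': π[28]=0 (border '')
j=29 s[j]='a': π[29]=0 (border '')
j=30 s[j]='e': π[30]=1 (border 'e')
j=31 s[j]='b': k: 1→0; π[31]=0 (border '')
j=32 s[j]='d': π[32]=0 (border '')
j=33 s[j]='f': π[33]=0 (border '')
j=34 s[j]='b': π[34]=0 (border '')
j=35 s[j]='a': π[35]=0 (border '')
j=36 s[j]='b': π[36]=0 (border '')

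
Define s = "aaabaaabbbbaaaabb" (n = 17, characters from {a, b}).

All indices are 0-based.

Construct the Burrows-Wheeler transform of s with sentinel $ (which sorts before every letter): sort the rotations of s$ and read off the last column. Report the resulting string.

bb$abaaaaaabbaabba

rank  rotation            last
    0  $aaabaaabbbbaaaabb  b
    1  aaaabb$aaabaaabbbb  b
    2  aaabaaabbbbaaaabb$  $
    3  aaabb$aaabaaabbbba  a
    4  aaabbbbaaaabb$aaab  b
    5  aabaaabbbbaaaabb$a  a
    6  aabb$aaabaaabbbbaa  a
    7  aabbbbaaaabb$aaaba  a
    8  abaaabbbbaaaabb$aa  a
    9  abb$aaabaaabbbbaaa  a
   10  abbbbaaaabb$aaabaa  a
   11  b$aaabaaabbbbaaaab  b
   12  baaaabb$aaabaaabbb  b
   13  baaabbbbaaaabb$aaa  a
   14  bb$aaabaaabbbbaaaa  a
   15  bbaaaabb$aaabaaabb  b
   16  bbbaaaabb$aaabaaab  b
   17  bbbbaaaabb$aaabaaa  a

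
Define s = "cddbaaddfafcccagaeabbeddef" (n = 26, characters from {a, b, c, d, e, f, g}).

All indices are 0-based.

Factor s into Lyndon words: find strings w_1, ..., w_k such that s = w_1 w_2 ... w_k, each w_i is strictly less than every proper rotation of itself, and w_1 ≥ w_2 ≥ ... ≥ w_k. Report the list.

emit factor 1: 'cdd' (i=0, period=3)
emit factor 2: 'b' (i=3, period=1)
emit factor 3: 'aaddfafcccagaeabbeddef' (i=4, period=22)

["cdd", "b", "aaddfafcccagaeabbeddef"]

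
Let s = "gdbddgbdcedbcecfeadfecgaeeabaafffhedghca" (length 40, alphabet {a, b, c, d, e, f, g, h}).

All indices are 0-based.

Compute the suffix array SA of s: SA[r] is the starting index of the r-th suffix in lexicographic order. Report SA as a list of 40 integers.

[39, 28, 26, 17, 23, 29, 27, 11, 6, 2, 38, 12, 8, 14, 21, 10, 1, 7, 3, 18, 4, 35, 25, 16, 13, 20, 9, 34, 24, 15, 19, 30, 31, 32, 22, 5, 0, 36, 37, 33]

rank | idx | suffix
   0 |  39 | a
   1 |  28 | aafffhedghca
   2 |  26 | abaafffhedghca
   3 |  17 | adfecgaeeabaafffhedghca
   4 |  23 | aeeabaafffhedghca
   5 |  29 | afffhedghca
   6 |  27 | baafffhedghca
   7 |  11 | bcecfeadfecgaeeabaafffhedghca
   8 |   6 | bdcedbcecfeadfecgaeeabaafffhedghca
   9 |   2 | bddgbdcedbcecfeadfecgaeeabaafffhedghca
  10 |  38 | ca
  11 |  12 | cecfeadfecgaeeabaafffhedghca
  12 |   8 | cedbcecfeadfecgaeeabaafffhedghca
  13 |  14 | cfeadfecgaeeabaafffhedghca
  14 |  21 | cgaeeabaafffhedghca
  15 |  10 | dbcecfeadfecgaeeabaafffhedghca
  16 |   1 | dbddgbdcedbcecfeadfecgaeeabaafffhedghca
  17 |   7 | dcedbcecfeadfecgaeeabaafffhedghca
  18 |   3 | ddgbdcedbcecfeadfecgaeeabaafffhedghca
  19 |  18 | dfecgaeeabaafffhedghca
  20 |   4 | dgbdcedbcecfeadfecgaeeabaafffhedghca
  21 |  35 | dghca
  22 |  25 | eabaafffhedghca
  23 |  16 | eadfecgaeeabaafffhedghca
  24 |  13 | ecfeadfecgaeeabaafffhedghca
  25 |  20 | ecgaeeabaafffhedghca
  26 |   9 | edbcecfeadfecgaeeabaafffhedghca
  27 |  34 | edghca
  28 |  24 | eeabaafffhedghca
  29 |  15 | feadfecgaeeabaafffhedghca
  30 |  19 | fecgaeeabaafffhedghca
  31 |  30 | fffhedghca
  32 |  31 | ffhedghca
  33 |  32 | fhedghca
  34 |  22 | gaeeabaafffhedghca
  35 |   5 | gbdcedbcecfeadfecgaeeabaafffhedghca
  36 |   0 | gdbddgbdcedbcecfeadfecgaeeabaafffhedghca
  37 |  36 | ghca
  38 |  37 | hca
  39 |  33 | hedghca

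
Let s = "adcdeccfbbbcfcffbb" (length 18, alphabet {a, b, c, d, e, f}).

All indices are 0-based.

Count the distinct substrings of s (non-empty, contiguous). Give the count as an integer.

153

rank | idx | suffix
   0 |   0 | adcdeccfbbbcfcffbb
   1 |  17 | b
   2 |  16 | bb
   3 |   8 | bbbcfcffbb
   4 |   9 | bbcfcffbb
   5 |  10 | bcfcffbb
   6 |   5 | ccfbbbcfcffbb
   7 |   2 | cdeccfbbbcfcffbb
   8 |   6 | cfbbbcfcffbb
   9 |  11 | cfcffbb
  10 |  13 | cffbb
  11 |   1 | dcdeccfbbbcfcffbb
  12 |   3 | deccfbbbcfcffbb
  13 |   4 | eccfbbbcfcffbb
  14 |  15 | fbb
  15 |   7 | fbbbcfcffbb
  16 |  12 | fcffbb
  17 |  14 | ffbb

SA = [0, 17, 16, 8, 9, 10, 5, 2, 6, 11, 13, 1, 3, 4, 15, 7, 12, 14]
[i] adj suffixes → lcp
  [1] 0/17 → 0 ('')
  [2] 17/16 → 1 ('b')
  [3] 16/8 → 2 ('bb')
  [4] 8/9 → 2 ('bb')
  [5] 9/10 → 1 ('b')
  [6] 10/5 → 0 ('')
  [7] 5/2 → 1 ('c')
  [8] 2/6 → 1 ('c')
  [9] 6/11 → 2 ('cf')
  [10] 11/13 → 2 ('cf')
  [11] 13/1 → 0 ('')
  [12] 1/3 → 1 ('d')
  [13] 3/4 → 0 ('')
  [14] 4/15 → 0 ('')
  [15] 15/7 → 3 ('fbb')
  [16] 7/12 → 1 ('f')
  [17] 12/14 → 1 ('f')

n(n+1)/2 = 18·19/2 = 171
Σ LCP = 0 + 0 + 1 + 2 + 2 + 1 + 0 + 1 + 1 + 2 + 2 + 0 + 1 + 0 + 0 + 3 + 1 + 1 = 18
distinct = 171 − 18 = 153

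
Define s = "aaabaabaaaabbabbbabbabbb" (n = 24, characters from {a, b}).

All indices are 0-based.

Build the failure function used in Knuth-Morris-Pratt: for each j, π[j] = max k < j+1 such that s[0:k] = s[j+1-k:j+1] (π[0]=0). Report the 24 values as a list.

π[0] = 0
j=1 s[j]='a': π[1]=1 (border 'a')
j=2 s[j]='a': π[2]=2 (border 'aa')
j=3 s[j]='b': k: 2→1→0; π[3]=0 (border '')
j=4 s[j]='a': π[4]=1 (border 'a')
j=5 s[j]='a': π[5]=2 (border 'aa')
j=6 s[j]='b': k: 2→1→0; π[6]=0 (border '')
j=7 s[j]='a': π[7]=1 (border 'a')
j=8 s[j]='a': π[8]=2 (border 'aa')
j=9 s[j]='a': π[9]=3 (border 'aaa')
j=10 s[j]='a': k: 3→2; π[10]=3 (border 'aaa')
j=11 s[j]='b': π[11]=4 (border 'aaab')
j=12 s[j]='b': k: 4→0; π[12]=0 (border '')
j=13 s[j]='a': π[13]=1 (border 'a')
j=14 s[j]='b': k: 1→0; π[14]=0 (border '')
j=15 s[j]='b': π[15]=0 (border '')
j=16 s[j]='b': π[16]=0 (border '')
j=17 s[j]='a': π[17]=1 (border 'a')
j=18 s[j]='b': k: 1→0; π[18]=0 (border '')
j=19 s[j]='b': π[19]=0 (border '')
j=20 s[j]='a': π[20]=1 (border 'a')
j=21 s[j]='b': k: 1→0; π[21]=0 (border '')
j=22 s[j]='b': π[22]=0 (border '')
j=23 s[j]='b': π[23]=0 (border '')

[0, 1, 2, 0, 1, 2, 0, 1, 2, 3, 3, 4, 0, 1, 0, 0, 0, 1, 0, 0, 1, 0, 0, 0]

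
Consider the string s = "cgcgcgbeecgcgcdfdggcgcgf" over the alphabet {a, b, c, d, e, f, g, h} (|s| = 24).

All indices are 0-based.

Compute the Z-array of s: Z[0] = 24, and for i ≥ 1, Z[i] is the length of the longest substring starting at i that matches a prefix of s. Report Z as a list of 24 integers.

Z[0]=24
i=1: outside box; Z[1]=0
i=2: outside box; Z[2]=4 extend→box=[2,6)
i=3: min(r-i=3, Z[1]=0)=0; Z[3]=0
i=4: min(r-i=2, Z[2]=4)=2; Z[4]=2
i=5: min(r-i=1, Z[3]=0)=0; Z[5]=0
i=6: outside box; Z[6]=0
i=7: outside box; Z[7]=0
i=8: outside box; Z[8]=0
i=9: outside box; Z[9]=5 extend→box=[9,14)
i=10: min(r-i=4, Z[1]=0)=0; Z[10]=0
i=11: min(r-i=3, Z[2]=4)=3; Z[11]=3
i=12: min(r-i=2, Z[3]=0)=0; Z[12]=0
i=13: min(r-i=1, Z[4]=2)=1; Z[13]=1
i=14: outside box; Z[14]=0
i=15: outside box; Z[15]=0
i=16: outside box; Z[16]=0
i=17: outside box; Z[17]=0
i=18: outside box; Z[18]=0
i=19: outside box; Z[19]=4 extend→box=[19,23)
i=20: min(r-i=3, Z[1]=0)=0; Z[20]=0
i=21: min(r-i=2, Z[2]=4)=2; Z[21]=2
i=22: min(r-i=1, Z[3]=0)=0; Z[22]=0
i=23: outside box; Z[23]=0

[24, 0, 4, 0, 2, 0, 0, 0, 0, 5, 0, 3, 0, 1, 0, 0, 0, 0, 0, 4, 0, 2, 0, 0]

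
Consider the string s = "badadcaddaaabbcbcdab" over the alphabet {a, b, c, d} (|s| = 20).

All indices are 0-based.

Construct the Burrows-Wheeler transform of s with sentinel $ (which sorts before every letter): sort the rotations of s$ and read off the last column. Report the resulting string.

bdadabdca$abcdbbdcaaa

rank  rotation               last
    0  $badadcaddaaabbcbcdab  b
    1  aaabbcbcdab$badadcadd  d
    2  aabbcbcdab$badadcadda  a
    3  ab$badadcaddaaabbcbcd  d
    4  abbcbcdab$badadcaddaa  a
    5  adadcaddaaabbcbcdab$b  b
    6  adcaddaaabbcbcdab$bad  d
    7  addaaabbcbcdab$badadc  c
    8  b$badadcaddaaabbcbcda  a
    9  badadcaddaaabbcbcdab$  $
   10  bbcbcdab$badadcaddaaa  a
   11  bcbcdab$badadcaddaaab  b
   12  bcdab$badadcaddaaabbc  c
   13  caddaaabbcbcdab$badad  d
   14  cbcdab$badadcaddaaabb  b
   15  cdab$badadcaddaaabbcb  b
   16  daaabbcbcdab$badadcad  d
   17  dab$badadcaddaaabbcbc  c
   18  dadcaddaaabbcbcdab$ba  a
   19  dcaddaaabbcbcdab$bada  a
   20  ddaaabbcbcdab$badadca  a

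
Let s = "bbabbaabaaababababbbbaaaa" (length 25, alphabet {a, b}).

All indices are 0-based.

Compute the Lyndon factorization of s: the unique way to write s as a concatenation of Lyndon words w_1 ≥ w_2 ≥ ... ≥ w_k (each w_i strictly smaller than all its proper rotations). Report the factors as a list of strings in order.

["b", "b", "abb", "aab", "aaababababbbb", "a", "a", "a", "a"]

emit factor 1: 'b' (i=0, period=1)
emit factor 2: 'b' (i=1, period=1)
emit factor 3: 'abb' (i=2, period=3)
emit factor 4: 'aab' (i=5, period=3)
emit factor 5: 'aaababababbbb' (i=8, period=13)
emit factor 6: 'a' (i=21, period=1)
emit factor 7: 'a' (i=22, period=1)
emit factor 8: 'a' (i=23, period=1)
emit factor 9: 'a' (i=24, period=1)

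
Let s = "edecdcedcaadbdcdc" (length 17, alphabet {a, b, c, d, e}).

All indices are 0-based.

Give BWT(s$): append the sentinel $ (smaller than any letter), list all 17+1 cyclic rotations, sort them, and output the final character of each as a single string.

rank  rotation            last
    0  $edecdcedcaadbdcdc  c
    1  aadbdcdc$edecdcedc  c
    2  adbdcdc$edecdcedca  a
    3  bdcdc$edecdcedcaad  d
    4  c$edecdcedcaadbdcd  d
    5  caadbdcdc$edecdced  d
    6  cdc$edecdcedcaadbd  d
    7  cdcedcaadbdcdc$ede  e
    8  cedcaadbdcdc$edecd  d
    9  dbdcdc$edecdcedcaa  a
   10  dc$edecdcedcaadbdc  c
   11  dcaadbdcdc$edecdce  e
   12  dcdc$edecdcedcaadb  b
   13  dcedcaadbdcdc$edec  c
   14  decdcedcaadbdcdc$e  e
   15  ecdcedcaadbdcdc$ed  d
   16  edcaadbdcdc$edecdc  c
   17  edecdcedcaadbdcdc$  $

ccaddddedacebcedc$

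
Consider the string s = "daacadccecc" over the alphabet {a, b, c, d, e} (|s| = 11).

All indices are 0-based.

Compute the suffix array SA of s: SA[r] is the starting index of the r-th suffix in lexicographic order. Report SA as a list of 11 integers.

[1, 2, 4, 10, 3, 9, 6, 7, 0, 5, 8]

rank | idx | suffix
   0 |   1 | aacadccecc
   1 |   2 | acadccecc
   2 |   4 | adccecc
   3 |  10 | c
   4 |   3 | cadccecc
   5 |   9 | cc
   6 |   6 | ccecc
   7 |   7 | cecc
   8 |   0 | daacadccecc
   9 |   5 | dccecc
  10 |   8 | ecc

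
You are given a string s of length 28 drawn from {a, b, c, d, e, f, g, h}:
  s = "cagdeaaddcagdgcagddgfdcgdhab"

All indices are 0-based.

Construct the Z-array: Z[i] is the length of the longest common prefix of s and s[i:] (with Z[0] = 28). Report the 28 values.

[28, 0, 0, 0, 0, 0, 0, 0, 0, 4, 0, 0, 0, 0, 4, 0, 0, 0, 0, 0, 0, 0, 1, 0, 0, 0, 0, 0]

Z[0]=28
i=1: outside box; Z[1]=0
i=2: outside box; Z[2]=0
i=3: outside box; Z[3]=0
i=4: outside box; Z[4]=0
i=5: outside box; Z[5]=0
i=6: outside box; Z[6]=0
i=7: outside box; Z[7]=0
i=8: outside box; Z[8]=0
i=9: outside box; Z[9]=4 scan→box=[9,13)
i=10: min(r-i=3, Z[1]=0)=0; Z[10]=0
i=11: min(r-i=2, Z[2]=0)=0; Z[11]=0
i=12: min(r-i=1, Z[3]=0)=0; Z[12]=0
i=13: outside box; Z[13]=0
i=14: outside box; Z[14]=4 scan→box=[14,18)
i=15: min(r-i=3, Z[1]=0)=0; Z[15]=0
i=16: min(r-i=2, Z[2]=0)=0; Z[16]=0
i=17: min(r-i=1, Z[3]=0)=0; Z[17]=0
i=18: outside box; Z[18]=0
i=19: outside box; Z[19]=0
i=20: outside box; Z[20]=0
i=21: outside box; Z[21]=0
i=22: outside box; Z[22]=1 scan→box=[22,23)
i=23: outside box; Z[23]=0
i=24: outside box; Z[24]=0
i=25: outside box; Z[25]=0
i=26: outside box; Z[26]=0
i=27: outside box; Z[27]=0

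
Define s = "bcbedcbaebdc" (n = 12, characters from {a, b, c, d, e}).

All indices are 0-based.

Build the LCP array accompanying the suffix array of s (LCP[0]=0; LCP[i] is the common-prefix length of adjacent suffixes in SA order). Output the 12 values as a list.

sorted suffixes:
  #0 SA[0]=7  'aebdc'
  #1 SA[1]=6  'baebdc'
  #2 SA[2]=0  'bcbedcbaebdc'
  #3 SA[3]=9  'bdc'
  #4 SA[4]=2  'bedcbaebdc'
  #5 SA[5]=11  'c'
  #6 SA[6]=5  'cbaebdc'
  #7 SA[7]=1  'cbedcbaebdc'
  #8 SA[8]=10  'dc'
  #9 SA[9]=4  'dcbaebdc'
  #10 SA[10]=8  'ebdc'
  #11 SA[11]=3  'edcbaebdc'

SA = [7, 6, 0, 9, 2, 11, 5, 1, 10, 4, 8, 3]
i: (SA[i-1],SA[i]) lcp shared
  1: (7,6) 0 ''
  2: (6,0) 1 'b'
  3: (0,9) 1 'b'
  4: (9,2) 1 'b'
  5: (2,11) 0 ''
  6: (11,5) 1 'c'
  7: (5,1) 2 'cb'
  8: (1,10) 0 ''
  9: (10,4) 2 'dc'
  10: (4,8) 0 ''
  11: (8,3) 1 'e'

[0, 0, 1, 1, 1, 0, 1, 2, 0, 2, 0, 1]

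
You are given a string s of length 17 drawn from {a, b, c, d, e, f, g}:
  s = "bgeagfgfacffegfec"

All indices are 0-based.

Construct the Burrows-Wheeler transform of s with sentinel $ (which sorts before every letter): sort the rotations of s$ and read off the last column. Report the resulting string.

cfe$eagffggfcgbfea

rank  rotation            last
    0  $bgeagfgfacffegfec  c
    1  acffegfec$bgeagfgf  f
    2  agfgfacffegfec$bge  e
    3  bgeagfgfacffegfec$  $
    4  c$bgeagfgfacffegfe  e
    5  cffegfec$bgeagfgfa  a
    6  eagfgfacffegfec$bg  g
    7  ec$bgeagfgfacffegf  f
    8  egfec$bgeagfgfacff  f
    9  facffegfec$bgeagfg  g
   10  fec$bgeagfgfacffeg  g
   11  fegfec$bgeagfgfacf  f
   12  ffegfec$bgeagfgfac  c
   13  fgfacffegfec$bgeag  g
   14  geagfgfacffegfec$b  b
   15  gfacffegfec$bgeagf  f
   16  gfec$bgeagfgfacffe  e
   17  gfgfacffegfec$bgea  a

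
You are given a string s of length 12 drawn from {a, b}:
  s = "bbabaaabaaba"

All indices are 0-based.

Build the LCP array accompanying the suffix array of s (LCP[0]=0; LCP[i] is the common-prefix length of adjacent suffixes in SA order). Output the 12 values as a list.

[0, 1, 2, 4, 1, 3, 4, 0, 2, 3, 2, 1]

rank | idx | suffix
   0 |  11 | a
   1 |   4 | aaabaaba
   2 |   8 | aaba
   3 |   5 | aabaaba
   4 |   9 | aba
   5 |   2 | abaaabaaba
   6 |   6 | abaaba
   7 |  10 | ba
   8 |   3 | baaabaaba
   9 |   7 | baaba
  10 |   1 | babaaabaaba
  11 |   0 | bbabaaabaaba

SA = [11, 4, 8, 5, 9, 2, 6, 10, 3, 7, 1, 0]
i: (SA[i-1],SA[i]) lcp shared
  1: (11,4) 1 'a'
  2: (4,8) 2 'aa'
  3: (8,5) 4 'aaba'
  4: (5,9) 1 'a'
  5: (9,2) 3 'aba'
  6: (2,6) 4 'abaa'
  7: (6,10) 0 ''
  8: (10,3) 2 'ba'
  9: (3,7) 3 'baa'
  10: (7,1) 2 'ba'
  11: (1,0) 1 'b'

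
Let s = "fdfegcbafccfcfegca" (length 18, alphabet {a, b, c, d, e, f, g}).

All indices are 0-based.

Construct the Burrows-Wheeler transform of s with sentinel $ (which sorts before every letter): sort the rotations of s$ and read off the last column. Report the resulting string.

rank  rotation             last
    0  $fdfegcbafccfcfegca  a
    1  a$fdfegcbafccfcfegc  c
    2  afccfcfegca$fdfegcb  b
    3  bafccfcfegca$fdfegc  c
    4  ca$fdfegcbafccfcfeg  g
    5  cbafccfcfegca$fdfeg  g
    6  ccfcfegca$fdfegcbaf  f
    7  cfcfegca$fdfegcbafc  c
    8  cfegca$fdfegcbafccf  f
    9  dfegcbafccfcfegca$f  f
   10  egca$fdfegcbafccfcf  f
   11  egcbafccfcfegca$fdf  f
   12  fccfcfegca$fdfegcba  a
   13  fcfegca$fdfegcbafcc  c
   14  fdfegcbafccfcfegca$  $
   15  fegca$fdfegcbafccfc  c
   16  fegcbafccfcfegca$fd  d
   17  gca$fdfegcbafccfcfe  e
   18  gcbafccfcfegca$fdfe  e

acbcggfcffffac$cdee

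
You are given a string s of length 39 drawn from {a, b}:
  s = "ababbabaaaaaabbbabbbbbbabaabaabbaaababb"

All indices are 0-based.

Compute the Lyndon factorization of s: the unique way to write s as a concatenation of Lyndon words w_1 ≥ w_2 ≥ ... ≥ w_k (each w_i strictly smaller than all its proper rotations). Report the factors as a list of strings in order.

emit factor 1: 'ababb' (i=0, period=5)
emit factor 2: 'ab' (i=5, period=2)
emit factor 3: 'aaaaaabbbabbbbbbabaabaabbaaababb' (i=7, period=32)

["ababb", "ab", "aaaaaabbbabbbbbbabaabaabbaaababb"]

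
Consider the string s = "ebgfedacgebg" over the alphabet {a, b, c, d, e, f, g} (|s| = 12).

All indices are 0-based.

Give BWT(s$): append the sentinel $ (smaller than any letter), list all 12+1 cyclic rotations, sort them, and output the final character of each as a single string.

gdeeaeg$fgbcb

rank  rotation       last
    0  $ebgfedacgebg  g
    1  acgebg$ebgfed  d
    2  bg$ebgfedacge  e
    3  bgfedacgebg$e  e
    4  cgebg$ebgfeda  a
    5  dacgebg$ebgfe  e
    6  ebg$ebgfedacg  g
    7  ebgfedacgebg$  $
    8  edacgebg$ebgf  f
    9  fedacgebg$ebg  g
   10  g$ebgfedacgeb  b
   11  gebg$ebgfedac  c
   12  gfedacgebg$eb  b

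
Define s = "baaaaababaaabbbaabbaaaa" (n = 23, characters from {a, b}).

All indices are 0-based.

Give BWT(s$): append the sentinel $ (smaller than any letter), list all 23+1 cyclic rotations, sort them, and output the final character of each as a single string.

aaaabbaabababaaab$abaaba

rank  rotation                  last
    0  $baaaaababaaabbbaabbaaaa  a
    1  a$baaaaababaaabbbaabbaaa  a
    2  aa$baaaaababaaabbbaabbaa  a
    3  aaa$baaaaababaaabbbaabba  a
    4  aaaa$baaaaababaaabbbaabb  b
    5  aaaaababaaabbbaabbaaaa$b  b
    6  aaaababaaabbbaabbaaaa$ba  a
    7  aaababaaabbbaabbaaaa$baa  a
    8  aaabbbaabbaaaa$baaaaabab  b
    9  aababaaabbbaabbaaaa$baaa  a
   10  aabbaaaa$baaaaababaaabbb  b
   11  aabbbaabbaaaa$baaaaababa  a
   12  abaaabbbaabbaaaa$baaaaab  b
   13  ababaaabbbaabbaaaa$baaaa  a
   14  abbaaaa$baaaaababaaabbba  a
   15  abbbaabbaaaa$baaaaababaa  a
   16  baaaa$baaaaababaaabbbaab  b
   17  baaaaababaaabbbaabbaaaa$  $
   18  baaabbbaabbaaaa$baaaaaba  a
   19  baabbaaaa$baaaaababaaabb  b
   20  babaaabbbaabbaaaa$baaaaa  a
   21  bbaaaa$baaaaababaaabbbaa  a
   22  bbaabbaaaa$baaaaababaaab  b
   23  bbbaabbaaaa$baaaaababaaa  a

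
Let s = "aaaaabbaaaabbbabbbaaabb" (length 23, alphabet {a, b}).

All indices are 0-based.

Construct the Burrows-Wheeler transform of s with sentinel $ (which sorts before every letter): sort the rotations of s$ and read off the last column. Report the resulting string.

rank  rotation                  last
    0  $aaaaabbaaaabbbabbbaaabb  b
    1  aaaaabbaaaabbbabbbaaabb$  $
    2  aaaabbaaaabbbabbbaaabb$a  a
    3  aaaabbbabbbaaabb$aaaaabb  b
    4  aaabb$aaaaabbaaaabbbabbb  b
    5  aaabbaaaabbbabbbaaabb$aa  a
    6  aaabbbabbbaaabb$aaaaabba  a
    7  aabb$aaaaabbaaaabbbabbba  a
    8  aabbaaaabbbabbbaaabb$aaa  a
    9  aabbbabbbaaabb$aaaaabbaa  a
   10  abb$aaaaabbaaaabbbabbbaa  a
   11  abbaaaabbbabbbaaabb$aaaa  a
   12  abbbaaabb$aaaaabbaaaabbb  b
   13  abbbabbbaaabb$aaaaabbaaa  a
   14  b$aaaaabbaaaabbbabbbaaab  b
   15  baaaabbbabbbaaabb$aaaaab  b
   16  baaabb$aaaaabbaaaabbbabb  b
   17  babbbaaabb$aaaaabbaaaabb  b
   18  bb$aaaaabbaaaabbbabbbaaa  a
   19  bbaaaabbbabbbaaabb$aaaaa  a
   20  bbaaabb$aaaaabbaaaabbbab  b
   21  bbabbbaaabb$aaaaabbaaaab  b
   22  bbbaaabb$aaaaabbaaaabbba  a
   23  bbbabbbaaabb$aaaaabbaaaa  a

b$abbaaaaaaababbbbaabbaa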